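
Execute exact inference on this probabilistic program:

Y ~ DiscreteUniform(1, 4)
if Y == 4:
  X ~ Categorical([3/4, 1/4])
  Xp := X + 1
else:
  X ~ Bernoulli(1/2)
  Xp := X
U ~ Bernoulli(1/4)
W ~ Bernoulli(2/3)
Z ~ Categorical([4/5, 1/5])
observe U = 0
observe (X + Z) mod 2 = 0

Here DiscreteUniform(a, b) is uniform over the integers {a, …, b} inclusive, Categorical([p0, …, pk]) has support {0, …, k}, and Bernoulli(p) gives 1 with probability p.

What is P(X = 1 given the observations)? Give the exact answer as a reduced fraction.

Enumerate traces; 16 have nonzero weight after conditioning:
  (Y=1, X=0, U=0, W=0, Z=0) weight 1/40
  (Y=1, X=0, U=0, W=1, Z=0) weight 1/20
  (Y=1, X=1, U=0, W=0, Z=1) weight 1/160
  (Y=1, X=1, U=0, W=1, Z=1) weight 1/80
  (Y=2, X=0, U=0, W=0, Z=0) weight 1/40
  (Y=2, X=0, U=0, W=1, Z=0) weight 1/20
  (Y=2, X=1, U=0, W=0, Z=1) weight 1/160
  (Y=2, X=1, U=0, W=1, Z=1) weight 1/80
  … 8 more
Group by X:
  weight(X=0) = 27/80
  weight(X=1) = 21/320
Total weight = 27/80 + 21/320 = 129/320
P(X=0 | obs) = 27/80 / 129/320 = 36/43
P(X=1 | obs) = 21/320 / 129/320 = 7/43

P(X = 1 | obs) = 7/43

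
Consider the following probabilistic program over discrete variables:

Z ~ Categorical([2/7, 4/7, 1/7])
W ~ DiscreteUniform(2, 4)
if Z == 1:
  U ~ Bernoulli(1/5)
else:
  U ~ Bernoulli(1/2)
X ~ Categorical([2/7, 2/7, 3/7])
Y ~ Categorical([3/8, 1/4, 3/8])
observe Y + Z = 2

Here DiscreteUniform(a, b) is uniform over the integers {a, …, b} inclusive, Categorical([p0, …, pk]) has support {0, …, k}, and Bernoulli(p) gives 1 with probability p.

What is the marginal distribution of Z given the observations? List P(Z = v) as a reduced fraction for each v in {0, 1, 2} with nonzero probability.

Enumerate traces; 54 have nonzero weight after conditioning:
  (Z=0, W=2, U=0, X=0, Y=2) weight 1/196
  (Z=0, W=2, U=0, X=1, Y=2) weight 1/196
  (Z=0, W=2, U=0, X=2, Y=2) weight 3/392
  (Z=0, W=2, U=1, X=0, Y=2) weight 1/196
  (Z=0, W=2, U=1, X=1, Y=2) weight 1/196
  (Z=0, W=2, U=1, X=2, Y=2) weight 3/392
  (Z=0, W=3, U=0, X=0, Y=2) weight 1/196
  (Z=0, W=3, U=0, X=1, Y=2) weight 1/196
  (Z=1, W=2, U=0, X=0, Y=1) weight 8/735
  (Z=2, W=2, U=0, X=0, Y=0) weight 1/392
  … 44 more
Group by Z:
  weight(Z=0) = 3/28
  weight(Z=1) = 1/7
  weight(Z=2) = 3/56
Total weight = 3/28 + 1/7 + 3/56 = 17/56
P(Z=0 | obs) = 3/28 / 17/56 = 6/17
P(Z=1 | obs) = 1/7 / 17/56 = 8/17
P(Z=2 | obs) = 3/56 / 17/56 = 3/17

P(Z=0) = 6/17, P(Z=1) = 8/17, P(Z=2) = 3/17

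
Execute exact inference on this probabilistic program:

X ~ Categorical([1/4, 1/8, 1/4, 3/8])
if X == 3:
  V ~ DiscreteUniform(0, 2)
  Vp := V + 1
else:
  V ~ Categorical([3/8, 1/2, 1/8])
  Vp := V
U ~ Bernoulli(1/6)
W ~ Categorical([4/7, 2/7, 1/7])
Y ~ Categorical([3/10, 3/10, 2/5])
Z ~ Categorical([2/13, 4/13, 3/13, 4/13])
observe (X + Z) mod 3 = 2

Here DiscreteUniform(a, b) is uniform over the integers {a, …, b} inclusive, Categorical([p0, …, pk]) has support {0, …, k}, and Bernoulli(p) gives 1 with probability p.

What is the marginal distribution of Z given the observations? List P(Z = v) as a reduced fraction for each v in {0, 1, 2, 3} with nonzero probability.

Enumerate traces; 270 have nonzero weight after conditioning:
  (X=0, V=0, U=0, W=0, Y=0, Z=2) weight 9/2912
  (X=0, V=0, U=0, W=0, Y=1, Z=2) weight 9/2912
  (X=0, V=0, U=0, W=0, Y=2, Z=2) weight 3/728
  (X=0, V=0, U=0, W=1, Y=0, Z=2) weight 9/5824
  (X=0, V=0, U=0, W=1, Y=1, Z=2) weight 9/5824
  (X=0, V=0, U=0, W=1, Y=2, Z=2) weight 3/1456
  (X=0, V=0, U=0, W=2, Y=0, Z=2) weight 9/11648
  (X=0, V=0, U=0, W=2, Y=1, Z=2) weight 9/11648
  (X=1, V=0, U=0, W=0, Y=0, Z=1) weight 3/1456
  (X=2, V=0, U=0, W=0, Y=0, Z=0) weight 3/1456
  … 260 more
Group by Z:
  weight(Z=0) = 1/26
  weight(Z=1) = 1/26
  weight(Z=2) = 15/104
  weight(Z=3) = 1/13
Total weight = 1/26 + 1/26 + 15/104 + 1/13 = 31/104
P(Z=0 | obs) = 1/26 / 31/104 = 4/31
P(Z=1 | obs) = 1/26 / 31/104 = 4/31
P(Z=2 | obs) = 15/104 / 31/104 = 15/31
P(Z=3 | obs) = 1/13 / 31/104 = 8/31

P(Z=0) = 4/31, P(Z=1) = 4/31, P(Z=2) = 15/31, P(Z=3) = 8/31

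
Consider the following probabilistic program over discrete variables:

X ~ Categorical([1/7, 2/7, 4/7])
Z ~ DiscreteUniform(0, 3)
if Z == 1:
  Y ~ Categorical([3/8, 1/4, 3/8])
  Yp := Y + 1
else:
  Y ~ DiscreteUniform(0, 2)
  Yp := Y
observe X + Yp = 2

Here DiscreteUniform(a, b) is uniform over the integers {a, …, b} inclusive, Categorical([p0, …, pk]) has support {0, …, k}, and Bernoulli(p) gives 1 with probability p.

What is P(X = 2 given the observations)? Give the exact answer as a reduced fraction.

Enumerate traces; 11 have nonzero weight after conditioning:
  (X=0, Z=0, Y=2) weight 1/84
  (X=0, Z=1, Y=1) weight 1/112
  (X=0, Z=2, Y=2) weight 1/84
  (X=0, Z=3, Y=2) weight 1/84
  (X=1, Z=0, Y=1) weight 1/42
  (X=1, Z=1, Y=0) weight 3/112
  (X=1, Z=2, Y=1) weight 1/42
  (X=1, Z=3, Y=1) weight 1/42
  (X=2, Z=0, Y=0) weight 1/21
  … 2 more
Group by X:
  weight(X=0) = 5/112
  weight(X=1) = 11/112
  weight(X=2) = 1/7
Total weight = 5/112 + 11/112 + 1/7 = 2/7
P(X=0 | obs) = 5/112 / 2/7 = 5/32
P(X=1 | obs) = 11/112 / 2/7 = 11/32
P(X=2 | obs) = 1/7 / 2/7 = 1/2

P(X = 2 | obs) = 1/2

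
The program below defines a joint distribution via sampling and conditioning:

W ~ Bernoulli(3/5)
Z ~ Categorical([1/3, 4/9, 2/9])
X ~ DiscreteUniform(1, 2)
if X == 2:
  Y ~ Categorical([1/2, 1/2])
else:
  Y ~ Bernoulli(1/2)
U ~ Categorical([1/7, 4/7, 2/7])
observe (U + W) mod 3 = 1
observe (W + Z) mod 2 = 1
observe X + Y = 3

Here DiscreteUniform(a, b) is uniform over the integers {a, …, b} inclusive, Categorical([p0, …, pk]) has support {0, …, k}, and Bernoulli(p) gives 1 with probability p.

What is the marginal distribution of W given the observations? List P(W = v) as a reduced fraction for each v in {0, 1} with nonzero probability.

Enumerate traces; 3 have nonzero weight after conditioning:
  (W=0, Z=1, X=2, Y=1, U=1) weight 8/315
  (W=1, Z=0, X=2, Y=1, U=0) weight 1/140
  (W=1, Z=2, X=2, Y=1, U=0) weight 1/210
Group by W:
  weight(W=0) = 8/315
  weight(W=1) = 1/84
Total weight = 8/315 + 1/84 = 47/1260
P(W=0 | obs) = 8/315 / 47/1260 = 32/47
P(W=1 | obs) = 1/84 / 47/1260 = 15/47

P(W=0) = 32/47, P(W=1) = 15/47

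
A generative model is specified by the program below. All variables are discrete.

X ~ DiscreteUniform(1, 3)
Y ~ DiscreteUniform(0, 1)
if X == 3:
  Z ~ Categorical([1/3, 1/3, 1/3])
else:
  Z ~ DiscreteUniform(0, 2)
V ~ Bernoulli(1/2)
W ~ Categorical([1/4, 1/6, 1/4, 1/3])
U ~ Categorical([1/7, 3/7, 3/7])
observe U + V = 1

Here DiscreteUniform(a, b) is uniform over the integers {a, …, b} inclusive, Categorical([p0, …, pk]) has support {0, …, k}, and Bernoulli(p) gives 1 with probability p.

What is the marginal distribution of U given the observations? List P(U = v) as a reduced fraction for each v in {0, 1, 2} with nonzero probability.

P(U=0) = 1/4, P(U=1) = 3/4

Enumerate traces; 144 have nonzero weight after conditioning:
  (X=1, Y=0, Z=0, V=0, W=0, U=1) weight 1/336
  (X=1, Y=0, Z=0, V=0, W=1, U=1) weight 1/504
  (X=1, Y=0, Z=0, V=0, W=2, U=1) weight 1/336
  (X=1, Y=0, Z=0, V=0, W=3, U=1) weight 1/252
  (X=1, Y=0, Z=0, V=1, W=0, U=0) weight 1/1008
  (X=1, Y=0, Z=0, V=1, W=1, U=0) weight 1/1512
  (X=1, Y=0, Z=0, V=1, W=2, U=0) weight 1/1008
  (X=1, Y=0, Z=0, V=1, W=3, U=0) weight 1/756
  … 136 more
Group by U:
  weight(U=0) = 1/14
  weight(U=1) = 3/14
Total weight = 1/14 + 3/14 = 2/7
P(U=0 | obs) = 1/14 / 2/7 = 1/4
P(U=1 | obs) = 3/14 / 2/7 = 3/4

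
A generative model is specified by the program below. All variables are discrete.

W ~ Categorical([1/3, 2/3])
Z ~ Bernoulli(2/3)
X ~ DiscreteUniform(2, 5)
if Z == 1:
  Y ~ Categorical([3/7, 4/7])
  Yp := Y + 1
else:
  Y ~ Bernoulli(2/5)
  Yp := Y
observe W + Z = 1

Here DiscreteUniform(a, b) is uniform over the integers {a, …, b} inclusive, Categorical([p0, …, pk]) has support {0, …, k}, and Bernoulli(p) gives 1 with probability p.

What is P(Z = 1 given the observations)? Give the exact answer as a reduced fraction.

P(Z = 1 | obs) = 1/2

Enumerate traces; 16 have nonzero weight after conditioning:
  (W=0, Z=1, X=2, Y=0) weight 1/42
  (W=0, Z=1, X=2, Y=1) weight 2/63
  (W=0, Z=1, X=3, Y=0) weight 1/42
  (W=0, Z=1, X=3, Y=1) weight 2/63
  (W=0, Z=1, X=4, Y=0) weight 1/42
  (W=0, Z=1, X=4, Y=1) weight 2/63
  (W=0, Z=1, X=5, Y=0) weight 1/42
  (W=0, Z=1, X=5, Y=1) weight 2/63
  (W=1, Z=0, X=2, Y=0) weight 1/30
  … 7 more
Group by Z:
  weight(Z=0) = 2/9
  weight(Z=1) = 2/9
Total weight = 2/9 + 2/9 = 4/9
P(Z=0 | obs) = 2/9 / 4/9 = 1/2
P(Z=1 | obs) = 2/9 / 4/9 = 1/2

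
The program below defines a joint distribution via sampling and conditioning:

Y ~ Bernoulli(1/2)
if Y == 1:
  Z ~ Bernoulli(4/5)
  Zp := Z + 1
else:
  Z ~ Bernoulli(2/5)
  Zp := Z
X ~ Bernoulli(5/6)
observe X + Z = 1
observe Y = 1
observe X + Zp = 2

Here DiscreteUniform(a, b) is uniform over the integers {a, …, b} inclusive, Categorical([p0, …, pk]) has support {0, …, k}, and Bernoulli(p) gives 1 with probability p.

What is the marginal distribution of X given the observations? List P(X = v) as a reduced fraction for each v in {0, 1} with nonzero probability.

Enumerate traces; 2 have nonzero weight after conditioning:
  (Y=1, Z=0, X=1) weight 1/12
  (Y=1, Z=1, X=0) weight 1/15
Group by X:
  weight(X=0) = 1/15
  weight(X=1) = 1/12
Total weight = 1/15 + 1/12 = 3/20
P(X=0 | obs) = 1/15 / 3/20 = 4/9
P(X=1 | obs) = 1/12 / 3/20 = 5/9

P(X=0) = 4/9, P(X=1) = 5/9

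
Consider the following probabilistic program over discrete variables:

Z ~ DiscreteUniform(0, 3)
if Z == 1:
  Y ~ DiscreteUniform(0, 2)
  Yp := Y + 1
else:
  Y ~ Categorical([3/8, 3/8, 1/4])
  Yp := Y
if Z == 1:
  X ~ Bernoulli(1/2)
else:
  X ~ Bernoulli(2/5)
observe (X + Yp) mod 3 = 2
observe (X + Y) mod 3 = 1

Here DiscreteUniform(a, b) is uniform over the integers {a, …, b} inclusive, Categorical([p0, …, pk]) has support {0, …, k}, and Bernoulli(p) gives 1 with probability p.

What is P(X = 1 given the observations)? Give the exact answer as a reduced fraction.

Enumerate traces; 2 have nonzero weight after conditioning:
  (Z=1, Y=0, X=1) weight 1/24
  (Z=1, Y=1, X=0) weight 1/24
Group by X:
  weight(X=0) = 1/24
  weight(X=1) = 1/24
Total weight = 1/24 + 1/24 = 1/12
P(X=0 | obs) = 1/24 / 1/12 = 1/2
P(X=1 | obs) = 1/24 / 1/12 = 1/2

P(X = 1 | obs) = 1/2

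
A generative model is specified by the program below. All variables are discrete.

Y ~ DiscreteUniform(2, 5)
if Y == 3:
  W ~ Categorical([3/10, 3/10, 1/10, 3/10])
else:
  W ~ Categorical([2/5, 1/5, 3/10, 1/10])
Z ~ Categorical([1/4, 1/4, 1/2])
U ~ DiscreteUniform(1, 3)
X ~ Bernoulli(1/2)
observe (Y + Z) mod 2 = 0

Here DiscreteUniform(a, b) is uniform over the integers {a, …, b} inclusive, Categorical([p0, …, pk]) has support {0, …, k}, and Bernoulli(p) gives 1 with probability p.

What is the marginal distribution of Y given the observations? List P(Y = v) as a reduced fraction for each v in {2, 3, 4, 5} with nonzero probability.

P(Y=2) = 3/8, P(Y=3) = 1/8, P(Y=4) = 3/8, P(Y=5) = 1/8

Enumerate traces; 144 have nonzero weight after conditioning:
  (Y=2, W=0, Z=0, U=1, X=0) weight 1/240
  (Y=2, W=0, Z=0, U=1, X=1) weight 1/240
  (Y=2, W=0, Z=0, U=2, X=0) weight 1/240
  (Y=2, W=0, Z=0, U=2, X=1) weight 1/240
  (Y=2, W=0, Z=0, U=3, X=0) weight 1/240
  (Y=2, W=0, Z=0, U=3, X=1) weight 1/240
  (Y=2, W=0, Z=2, U=1, X=0) weight 1/120
  (Y=2, W=0, Z=2, U=1, X=1) weight 1/120
  (Y=3, W=0, Z=1, U=1, X=0) weight 1/320
  (Y=4, W=0, Z=0, U=1, X=0) weight 1/240
  … 134 more
Group by Y:
  weight(Y=2) = 3/16
  weight(Y=3) = 1/16
  weight(Y=4) = 3/16
  weight(Y=5) = 1/16
Total weight = 3/16 + 1/16 + 3/16 + 1/16 = 1/2
P(Y=2 | obs) = 3/16 / 1/2 = 3/8
P(Y=3 | obs) = 1/16 / 1/2 = 1/8
P(Y=4 | obs) = 3/16 / 1/2 = 3/8
P(Y=5 | obs) = 1/16 / 1/2 = 1/8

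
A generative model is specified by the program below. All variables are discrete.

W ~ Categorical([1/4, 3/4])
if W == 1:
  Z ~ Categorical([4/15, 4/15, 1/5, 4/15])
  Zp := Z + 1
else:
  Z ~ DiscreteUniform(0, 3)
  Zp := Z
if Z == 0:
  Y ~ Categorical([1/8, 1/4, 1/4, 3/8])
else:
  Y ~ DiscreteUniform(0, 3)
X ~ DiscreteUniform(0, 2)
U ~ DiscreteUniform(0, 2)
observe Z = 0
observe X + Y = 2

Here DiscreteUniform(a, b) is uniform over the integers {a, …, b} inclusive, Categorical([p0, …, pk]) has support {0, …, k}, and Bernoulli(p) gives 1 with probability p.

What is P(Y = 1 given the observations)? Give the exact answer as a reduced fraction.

P(Y = 1 | obs) = 2/5

Enumerate traces; 18 have nonzero weight after conditioning:
  (W=0, Z=0, Y=0, X=2, U=0) weight 1/1152
  (W=0, Z=0, Y=0, X=2, U=1) weight 1/1152
  (W=0, Z=0, Y=0, X=2, U=2) weight 1/1152
  (W=0, Z=0, Y=1, X=1, U=0) weight 1/576
  (W=0, Z=0, Y=1, X=1, U=1) weight 1/576
  (W=0, Z=0, Y=1, X=1, U=2) weight 1/576
  (W=0, Z=0, Y=2, X=0, U=0) weight 1/576
  (W=0, Z=0, Y=2, X=0, U=1) weight 1/576
  … 10 more
Group by Y:
  weight(Y=0) = 7/640
  weight(Y=1) = 7/320
  weight(Y=2) = 7/320
Total weight = 7/640 + 7/320 + 7/320 = 7/128
P(Y=0 | obs) = 7/640 / 7/128 = 1/5
P(Y=1 | obs) = 7/320 / 7/128 = 2/5
P(Y=2 | obs) = 7/320 / 7/128 = 2/5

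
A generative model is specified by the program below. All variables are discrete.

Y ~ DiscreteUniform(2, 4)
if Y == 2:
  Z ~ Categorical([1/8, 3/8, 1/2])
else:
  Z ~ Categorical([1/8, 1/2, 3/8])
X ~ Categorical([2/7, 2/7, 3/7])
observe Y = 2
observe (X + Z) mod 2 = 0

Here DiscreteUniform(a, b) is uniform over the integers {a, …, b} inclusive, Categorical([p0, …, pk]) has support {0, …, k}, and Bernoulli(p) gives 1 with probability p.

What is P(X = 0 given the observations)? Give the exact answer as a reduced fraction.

Enumerate traces; 5 have nonzero weight after conditioning:
  (Y=2, Z=0, X=0) weight 1/84
  (Y=2, Z=0, X=2) weight 1/56
  (Y=2, Z=1, X=1) weight 1/28
  (Y=2, Z=2, X=0) weight 1/21
  (Y=2, Z=2, X=2) weight 1/14
Group by X:
  weight(X=0) = 5/84
  weight(X=1) = 1/28
  weight(X=2) = 5/56
Total weight = 5/84 + 1/28 + 5/56 = 31/168
P(X=0 | obs) = 5/84 / 31/168 = 10/31
P(X=1 | obs) = 1/28 / 31/168 = 6/31
P(X=2 | obs) = 5/56 / 31/168 = 15/31

P(X = 0 | obs) = 10/31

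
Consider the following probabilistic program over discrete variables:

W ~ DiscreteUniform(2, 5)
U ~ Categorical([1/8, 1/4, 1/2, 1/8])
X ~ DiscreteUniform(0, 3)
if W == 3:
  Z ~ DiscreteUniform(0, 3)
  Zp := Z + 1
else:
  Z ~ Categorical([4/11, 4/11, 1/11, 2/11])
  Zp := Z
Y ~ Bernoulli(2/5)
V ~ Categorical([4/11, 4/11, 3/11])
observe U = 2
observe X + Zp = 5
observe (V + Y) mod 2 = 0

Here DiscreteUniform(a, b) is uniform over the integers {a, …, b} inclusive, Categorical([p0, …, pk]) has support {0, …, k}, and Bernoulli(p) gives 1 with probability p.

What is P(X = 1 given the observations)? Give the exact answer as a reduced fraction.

P(X = 1 | obs) = 11/69

Enumerate traces; 27 have nonzero weight after conditioning:
  (W=2, U=2, X=2, Z=3, Y=0, V=0) weight 3/2420
  (W=2, U=2, X=2, Z=3, Y=0, V=2) weight 9/9680
  (W=2, U=2, X=2, Z=3, Y=1, V=1) weight 1/1210
  (W=2, U=2, X=3, Z=2, Y=0, V=0) weight 3/4840
  (W=2, U=2, X=3, Z=2, Y=0, V=2) weight 9/19360
  (W=2, U=2, X=3, Z=2, Y=1, V=1) weight 1/2420
  (W=3, U=2, X=1, Z=3, Y=0, V=0) weight 3/1760
  (W=3, U=2, X=1, Z=3, Y=0, V=2) weight 9/7040
  … 19 more
Group by X:
  weight(X=1) = 29/7040
  weight(X=2) = 203/15488
  weight(X=3) = 667/77440
Total weight = 29/7040 + 203/15488 + 667/77440 = 2001/77440
P(X=1 | obs) = 29/7040 / 2001/77440 = 11/69
P(X=2 | obs) = 203/15488 / 2001/77440 = 35/69
P(X=3 | obs) = 667/77440 / 2001/77440 = 1/3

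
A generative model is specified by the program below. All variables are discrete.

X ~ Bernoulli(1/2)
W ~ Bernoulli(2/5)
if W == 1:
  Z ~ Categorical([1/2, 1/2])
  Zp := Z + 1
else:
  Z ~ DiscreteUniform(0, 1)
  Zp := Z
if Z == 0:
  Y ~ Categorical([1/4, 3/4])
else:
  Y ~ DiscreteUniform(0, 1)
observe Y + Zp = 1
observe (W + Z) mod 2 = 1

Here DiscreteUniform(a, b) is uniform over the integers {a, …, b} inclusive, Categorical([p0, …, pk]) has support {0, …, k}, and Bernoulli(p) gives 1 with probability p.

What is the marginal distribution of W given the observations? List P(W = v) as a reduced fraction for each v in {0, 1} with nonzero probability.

P(W=0) = 3/4, P(W=1) = 1/4

Enumerate traces; 4 have nonzero weight after conditioning:
  (X=0, W=0, Z=1, Y=0) weight 3/40
  (X=0, W=1, Z=0, Y=0) weight 1/40
  (X=1, W=0, Z=1, Y=0) weight 3/40
  (X=1, W=1, Z=0, Y=0) weight 1/40
Group by W:
  weight(W=0) = 3/20
  weight(W=1) = 1/20
Total weight = 3/20 + 1/20 = 1/5
P(W=0 | obs) = 3/20 / 1/5 = 3/4
P(W=1 | obs) = 1/20 / 1/5 = 1/4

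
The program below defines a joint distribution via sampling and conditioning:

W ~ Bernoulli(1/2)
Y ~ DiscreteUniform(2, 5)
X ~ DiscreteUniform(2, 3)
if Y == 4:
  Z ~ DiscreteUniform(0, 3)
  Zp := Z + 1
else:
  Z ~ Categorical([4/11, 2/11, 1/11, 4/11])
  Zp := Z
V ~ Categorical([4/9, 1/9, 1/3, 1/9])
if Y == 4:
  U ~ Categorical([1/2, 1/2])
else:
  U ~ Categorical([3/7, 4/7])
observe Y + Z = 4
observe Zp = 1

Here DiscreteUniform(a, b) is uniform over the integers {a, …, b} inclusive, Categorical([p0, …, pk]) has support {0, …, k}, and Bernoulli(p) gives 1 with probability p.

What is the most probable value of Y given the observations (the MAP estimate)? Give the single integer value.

argmax_v P(Y = v | obs) = 4

Enumerate traces; 64 have nonzero weight after conditioning:
  (W=0, Y=3, X=2, Z=1, V=0, U=0) weight 1/462
  (W=0, Y=3, X=2, Z=1, V=0, U=1) weight 2/693
  (W=0, Y=3, X=2, Z=1, V=1, U=0) weight 1/1848
  (W=0, Y=3, X=2, Z=1, V=1, U=1) weight 1/1386
  (W=0, Y=3, X=2, Z=1, V=2, U=0) weight 1/616
  (W=0, Y=3, X=2, Z=1, V=2, U=1) weight 1/462
  (W=0, Y=3, X=2, Z=1, V=3, U=0) weight 1/1848
  (W=0, Y=3, X=2, Z=1, V=3, U=1) weight 1/1386
  (W=0, Y=4, X=2, Z=0, V=0, U=0) weight 1/288
  … 55 more
Group by Y:
  weight(Y=3) = 1/22
  weight(Y=4) = 1/16
Total weight = 1/22 + 1/16 = 19/176
P(Y=3 | obs) = 1/22 / 19/176 = 8/19
P(Y=4 | obs) = 1/16 / 19/176 = 11/19
argmax = 4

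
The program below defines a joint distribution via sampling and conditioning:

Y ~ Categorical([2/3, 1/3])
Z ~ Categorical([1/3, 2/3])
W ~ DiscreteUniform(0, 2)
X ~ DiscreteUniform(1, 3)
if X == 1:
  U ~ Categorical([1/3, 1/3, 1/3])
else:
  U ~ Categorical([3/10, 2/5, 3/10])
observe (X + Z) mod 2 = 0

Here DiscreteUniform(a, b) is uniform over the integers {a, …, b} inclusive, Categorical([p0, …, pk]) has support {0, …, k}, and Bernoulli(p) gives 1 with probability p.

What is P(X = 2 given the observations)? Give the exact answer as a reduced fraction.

Enumerate traces; 54 have nonzero weight after conditioning:
  (Y=0, Z=0, W=0, X=2, U=0) weight 1/135
  (Y=0, Z=0, W=0, X=2, U=1) weight 4/405
  (Y=0, Z=0, W=0, X=2, U=2) weight 1/135
  (Y=0, Z=0, W=1, X=2, U=0) weight 1/135
  (Y=0, Z=0, W=1, X=2, U=1) weight 4/405
  (Y=0, Z=0, W=1, X=2, U=2) weight 1/135
  (Y=0, Z=0, W=2, X=2, U=0) weight 1/135
  (Y=0, Z=0, W=2, X=2, U=1) weight 4/405
  (Y=0, Z=1, W=0, X=1, U=0) weight 4/243
  (Y=0, Z=1, W=0, X=3, U=0) weight 2/135
  … 44 more
Group by X:
  weight(X=1) = 2/9
  weight(X=2) = 1/9
  weight(X=3) = 2/9
Total weight = 2/9 + 1/9 + 2/9 = 5/9
P(X=1 | obs) = 2/9 / 5/9 = 2/5
P(X=2 | obs) = 1/9 / 5/9 = 1/5
P(X=3 | obs) = 2/9 / 5/9 = 2/5

P(X = 2 | obs) = 1/5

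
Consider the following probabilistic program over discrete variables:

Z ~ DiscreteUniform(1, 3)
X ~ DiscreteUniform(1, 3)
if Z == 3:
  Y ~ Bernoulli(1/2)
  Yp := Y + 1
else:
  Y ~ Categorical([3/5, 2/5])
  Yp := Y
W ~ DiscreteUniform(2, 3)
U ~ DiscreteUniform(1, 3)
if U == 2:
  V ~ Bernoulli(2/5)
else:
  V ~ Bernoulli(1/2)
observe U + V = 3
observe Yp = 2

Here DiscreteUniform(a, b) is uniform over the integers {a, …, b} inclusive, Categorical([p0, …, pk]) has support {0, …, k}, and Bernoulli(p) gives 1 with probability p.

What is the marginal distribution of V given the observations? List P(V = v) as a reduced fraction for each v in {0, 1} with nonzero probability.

P(V=0) = 5/9, P(V=1) = 4/9

Enumerate traces; 12 have nonzero weight after conditioning:
  (Z=3, X=1, Y=1, W=2, U=2, V=1) weight 1/270
  (Z=3, X=1, Y=1, W=2, U=3, V=0) weight 1/216
  (Z=3, X=1, Y=1, W=3, U=2, V=1) weight 1/270
  (Z=3, X=1, Y=1, W=3, U=3, V=0) weight 1/216
  (Z=3, X=2, Y=1, W=2, U=2, V=1) weight 1/270
  (Z=3, X=2, Y=1, W=2, U=3, V=0) weight 1/216
  (Z=3, X=2, Y=1, W=3, U=2, V=1) weight 1/270
  (Z=3, X=2, Y=1, W=3, U=3, V=0) weight 1/216
  … 4 more
Group by V:
  weight(V=0) = 1/36
  weight(V=1) = 1/45
Total weight = 1/36 + 1/45 = 1/20
P(V=0 | obs) = 1/36 / 1/20 = 5/9
P(V=1 | obs) = 1/45 / 1/20 = 4/9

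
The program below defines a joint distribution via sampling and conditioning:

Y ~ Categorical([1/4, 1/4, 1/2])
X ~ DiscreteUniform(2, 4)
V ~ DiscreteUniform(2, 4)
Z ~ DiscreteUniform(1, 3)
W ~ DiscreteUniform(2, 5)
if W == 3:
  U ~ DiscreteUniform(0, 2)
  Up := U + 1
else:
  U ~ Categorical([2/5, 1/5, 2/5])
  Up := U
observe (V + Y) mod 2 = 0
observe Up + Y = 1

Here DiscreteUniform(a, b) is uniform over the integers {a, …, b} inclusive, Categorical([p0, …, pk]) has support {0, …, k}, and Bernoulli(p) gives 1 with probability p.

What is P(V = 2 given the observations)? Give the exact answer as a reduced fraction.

Enumerate traces; 99 have nonzero weight after conditioning:
  (Y=0, X=2, V=2, Z=1, W=2, U=1) weight 1/2160
  (Y=0, X=2, V=2, Z=1, W=3, U=0) weight 1/1296
  (Y=0, X=2, V=2, Z=1, W=4, U=1) weight 1/2160
  (Y=0, X=2, V=2, Z=1, W=5, U=1) weight 1/2160
  (Y=0, X=2, V=2, Z=2, W=2, U=1) weight 1/2160
  (Y=0, X=2, V=2, Z=2, W=3, U=0) weight 1/1296
  (Y=0, X=2, V=2, Z=2, W=4, U=1) weight 1/2160
  (Y=0, X=2, V=2, Z=2, W=5, U=1) weight 1/2160
  (Y=0, X=2, V=4, Z=1, W=2, U=1) weight 1/2160
  (Y=1, X=2, V=3, Z=1, W=2, U=0) weight 1/1080
  … 89 more
Group by V:
  weight(V=2) = 7/360
  weight(V=3) = 1/40
  weight(V=4) = 7/360
Total weight = 7/360 + 1/40 + 7/360 = 23/360
P(V=2 | obs) = 7/360 / 23/360 = 7/23
P(V=3 | obs) = 1/40 / 23/360 = 9/23
P(V=4 | obs) = 7/360 / 23/360 = 7/23

P(V = 2 | obs) = 7/23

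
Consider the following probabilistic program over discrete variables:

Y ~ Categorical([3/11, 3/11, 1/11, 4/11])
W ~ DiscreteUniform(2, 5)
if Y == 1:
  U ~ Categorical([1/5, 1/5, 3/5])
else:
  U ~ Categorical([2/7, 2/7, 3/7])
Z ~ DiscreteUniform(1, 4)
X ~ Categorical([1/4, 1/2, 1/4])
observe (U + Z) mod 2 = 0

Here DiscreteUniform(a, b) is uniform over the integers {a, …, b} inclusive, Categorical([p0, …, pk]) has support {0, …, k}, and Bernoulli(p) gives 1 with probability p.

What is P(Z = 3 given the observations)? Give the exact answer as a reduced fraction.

Enumerate traces; 288 have nonzero weight after conditioning:
  (Y=0, W=2, U=0, Z=2, X=0) weight 3/2464
  (Y=0, W=2, U=0, Z=2, X=1) weight 3/1232
  (Y=0, W=2, U=0, Z=2, X=2) weight 3/2464
  (Y=0, W=2, U=0, Z=4, X=0) weight 3/2464
  (Y=0, W=2, U=0, Z=4, X=1) weight 3/1232
  (Y=0, W=2, U=0, Z=4, X=2) weight 3/2464
  (Y=0, W=2, U=1, Z=1, X=0) weight 3/2464
  (Y=0, W=2, U=1, Z=1, X=1) weight 3/1232
  (Y=0, W=2, U=1, Z=3, X=0) weight 3/2464
  … 279 more
Group by Z:
  weight(Z=1) = 101/1540
  weight(Z=2) = 71/385
  weight(Z=3) = 101/1540
  weight(Z=4) = 71/385
Total weight = 101/1540 + 71/385 + 101/1540 + 71/385 = 1/2
P(Z=1 | obs) = 101/1540 / 1/2 = 101/770
P(Z=2 | obs) = 71/385 / 1/2 = 142/385
P(Z=3 | obs) = 101/1540 / 1/2 = 101/770
P(Z=4 | obs) = 71/385 / 1/2 = 142/385

P(Z = 3 | obs) = 101/770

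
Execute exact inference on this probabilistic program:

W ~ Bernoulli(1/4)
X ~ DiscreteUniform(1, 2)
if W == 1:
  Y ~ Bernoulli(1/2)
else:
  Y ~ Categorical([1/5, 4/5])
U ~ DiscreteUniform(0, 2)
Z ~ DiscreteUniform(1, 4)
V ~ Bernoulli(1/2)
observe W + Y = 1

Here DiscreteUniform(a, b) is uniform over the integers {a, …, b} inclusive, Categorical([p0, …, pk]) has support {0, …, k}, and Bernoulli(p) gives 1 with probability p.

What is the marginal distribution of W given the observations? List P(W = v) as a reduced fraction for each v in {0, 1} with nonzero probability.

P(W=0) = 24/29, P(W=1) = 5/29

Enumerate traces; 96 have nonzero weight after conditioning:
  (W=0, X=1, Y=1, U=0, Z=1, V=0) weight 1/80
  (W=0, X=1, Y=1, U=0, Z=1, V=1) weight 1/80
  (W=0, X=1, Y=1, U=0, Z=2, V=0) weight 1/80
  (W=0, X=1, Y=1, U=0, Z=2, V=1) weight 1/80
  (W=0, X=1, Y=1, U=0, Z=3, V=0) weight 1/80
  (W=0, X=1, Y=1, U=0, Z=3, V=1) weight 1/80
  (W=0, X=1, Y=1, U=0, Z=4, V=0) weight 1/80
  (W=0, X=1, Y=1, U=0, Z=4, V=1) weight 1/80
  (W=1, X=1, Y=0, U=0, Z=1, V=0) weight 1/384
  … 87 more
Group by W:
  weight(W=0) = 3/5
  weight(W=1) = 1/8
Total weight = 3/5 + 1/8 = 29/40
P(W=0 | obs) = 3/5 / 29/40 = 24/29
P(W=1 | obs) = 1/8 / 29/40 = 5/29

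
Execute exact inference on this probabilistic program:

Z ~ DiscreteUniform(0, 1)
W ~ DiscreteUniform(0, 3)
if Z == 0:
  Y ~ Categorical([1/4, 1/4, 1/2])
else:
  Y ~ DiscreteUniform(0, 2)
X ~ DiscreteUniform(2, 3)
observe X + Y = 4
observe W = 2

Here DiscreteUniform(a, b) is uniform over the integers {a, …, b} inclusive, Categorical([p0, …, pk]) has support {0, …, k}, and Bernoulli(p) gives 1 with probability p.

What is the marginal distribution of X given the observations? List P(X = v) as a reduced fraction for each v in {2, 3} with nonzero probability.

Enumerate traces; 4 have nonzero weight after conditioning:
  (Z=0, W=2, Y=1, X=3) weight 1/64
  (Z=0, W=2, Y=2, X=2) weight 1/32
  (Z=1, W=2, Y=1, X=3) weight 1/48
  (Z=1, W=2, Y=2, X=2) weight 1/48
Group by X:
  weight(X=2) = 5/96
  weight(X=3) = 7/192
Total weight = 5/96 + 7/192 = 17/192
P(X=2 | obs) = 5/96 / 17/192 = 10/17
P(X=3 | obs) = 7/192 / 17/192 = 7/17

P(X=2) = 10/17, P(X=3) = 7/17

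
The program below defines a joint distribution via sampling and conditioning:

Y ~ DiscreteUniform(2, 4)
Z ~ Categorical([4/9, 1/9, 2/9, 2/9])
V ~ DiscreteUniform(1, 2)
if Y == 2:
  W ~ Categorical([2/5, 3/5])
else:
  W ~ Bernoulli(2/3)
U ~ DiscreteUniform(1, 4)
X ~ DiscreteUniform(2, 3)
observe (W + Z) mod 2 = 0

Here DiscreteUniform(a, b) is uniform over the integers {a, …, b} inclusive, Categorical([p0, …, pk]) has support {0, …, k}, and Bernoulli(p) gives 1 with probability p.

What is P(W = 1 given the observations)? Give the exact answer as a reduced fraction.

P(W = 1 | obs) = 29/61

Enumerate traces; 192 have nonzero weight after conditioning:
  (Y=2, Z=0, V=1, W=0, U=1, X=2) weight 1/270
  (Y=2, Z=0, V=1, W=0, U=1, X=3) weight 1/270
  (Y=2, Z=0, V=1, W=0, U=2, X=2) weight 1/270
  (Y=2, Z=0, V=1, W=0, U=2, X=3) weight 1/270
  (Y=2, Z=0, V=1, W=0, U=3, X=2) weight 1/270
  (Y=2, Z=0, V=1, W=0, U=3, X=3) weight 1/270
  (Y=2, Z=0, V=1, W=0, U=4, X=2) weight 1/270
  (Y=2, Z=0, V=1, W=0, U=4, X=3) weight 1/270
  (Y=2, Z=1, V=1, W=1, U=1, X=2) weight 1/720
  … 183 more
Group by W:
  weight(W=0) = 32/135
  weight(W=1) = 29/135
Total weight = 32/135 + 29/135 = 61/135
P(W=0 | obs) = 32/135 / 61/135 = 32/61
P(W=1 | obs) = 29/135 / 61/135 = 29/61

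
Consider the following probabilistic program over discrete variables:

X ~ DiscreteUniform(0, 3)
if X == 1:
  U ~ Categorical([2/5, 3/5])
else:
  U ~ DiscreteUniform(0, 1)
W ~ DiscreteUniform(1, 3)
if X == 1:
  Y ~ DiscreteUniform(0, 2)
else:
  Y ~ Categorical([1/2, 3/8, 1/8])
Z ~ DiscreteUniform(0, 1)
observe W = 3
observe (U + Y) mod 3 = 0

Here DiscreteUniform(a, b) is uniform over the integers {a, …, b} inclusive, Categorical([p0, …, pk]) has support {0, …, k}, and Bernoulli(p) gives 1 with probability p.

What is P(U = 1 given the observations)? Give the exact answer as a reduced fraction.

P(U = 1 | obs) = 93/305

Enumerate traces; 16 have nonzero weight after conditioning:
  (X=0, U=0, W=3, Y=0, Z=0) weight 1/96
  (X=0, U=0, W=3, Y=0, Z=1) weight 1/96
  (X=0, U=1, W=3, Y=2, Z=0) weight 1/384
  (X=0, U=1, W=3, Y=2, Z=1) weight 1/384
  (X=1, U=0, W=3, Y=0, Z=0) weight 1/180
  (X=1, U=0, W=3, Y=0, Z=1) weight 1/180
  (X=1, U=1, W=3, Y=2, Z=0) weight 1/120
  (X=1, U=1, W=3, Y=2, Z=1) weight 1/120
  … 8 more
Group by U:
  weight(U=0) = 53/720
  weight(U=1) = 31/960
Total weight = 53/720 + 31/960 = 61/576
P(U=0 | obs) = 53/720 / 61/576 = 212/305
P(U=1 | obs) = 31/960 / 61/576 = 93/305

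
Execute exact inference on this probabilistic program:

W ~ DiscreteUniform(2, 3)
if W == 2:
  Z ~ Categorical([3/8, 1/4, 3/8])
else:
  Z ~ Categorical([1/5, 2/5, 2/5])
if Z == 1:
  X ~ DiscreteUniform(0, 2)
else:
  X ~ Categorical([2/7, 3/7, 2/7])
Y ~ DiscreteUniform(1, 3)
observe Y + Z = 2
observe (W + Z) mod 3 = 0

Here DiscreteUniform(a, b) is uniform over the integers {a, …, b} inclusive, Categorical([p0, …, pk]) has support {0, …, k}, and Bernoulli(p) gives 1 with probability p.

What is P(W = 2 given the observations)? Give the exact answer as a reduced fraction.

P(W = 2 | obs) = 5/9

Enumerate traces; 6 have nonzero weight after conditioning:
  (W=2, Z=1, X=0, Y=1) weight 1/72
  (W=2, Z=1, X=1, Y=1) weight 1/72
  (W=2, Z=1, X=2, Y=1) weight 1/72
  (W=3, Z=0, X=0, Y=2) weight 1/105
  (W=3, Z=0, X=1, Y=2) weight 1/70
  (W=3, Z=0, X=2, Y=2) weight 1/105
Group by W:
  weight(W=2) = 1/24
  weight(W=3) = 1/30
Total weight = 1/24 + 1/30 = 3/40
P(W=2 | obs) = 1/24 / 3/40 = 5/9
P(W=3 | obs) = 1/30 / 3/40 = 4/9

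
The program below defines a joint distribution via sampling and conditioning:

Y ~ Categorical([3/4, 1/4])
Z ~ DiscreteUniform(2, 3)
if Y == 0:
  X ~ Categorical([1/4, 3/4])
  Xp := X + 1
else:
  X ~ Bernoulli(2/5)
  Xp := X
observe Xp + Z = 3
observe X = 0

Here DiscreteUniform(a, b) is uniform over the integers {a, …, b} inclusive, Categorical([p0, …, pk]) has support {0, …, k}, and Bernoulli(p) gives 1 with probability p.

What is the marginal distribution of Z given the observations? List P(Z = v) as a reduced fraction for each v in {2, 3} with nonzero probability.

Enumerate traces; 2 have nonzero weight after conditioning:
  (Y=0, Z=2, X=0) weight 3/32
  (Y=1, Z=3, X=0) weight 3/40
Group by Z:
  weight(Z=2) = 3/32
  weight(Z=3) = 3/40
Total weight = 3/32 + 3/40 = 27/160
P(Z=2 | obs) = 3/32 / 27/160 = 5/9
P(Z=3 | obs) = 3/40 / 27/160 = 4/9

P(Z=2) = 5/9, P(Z=3) = 4/9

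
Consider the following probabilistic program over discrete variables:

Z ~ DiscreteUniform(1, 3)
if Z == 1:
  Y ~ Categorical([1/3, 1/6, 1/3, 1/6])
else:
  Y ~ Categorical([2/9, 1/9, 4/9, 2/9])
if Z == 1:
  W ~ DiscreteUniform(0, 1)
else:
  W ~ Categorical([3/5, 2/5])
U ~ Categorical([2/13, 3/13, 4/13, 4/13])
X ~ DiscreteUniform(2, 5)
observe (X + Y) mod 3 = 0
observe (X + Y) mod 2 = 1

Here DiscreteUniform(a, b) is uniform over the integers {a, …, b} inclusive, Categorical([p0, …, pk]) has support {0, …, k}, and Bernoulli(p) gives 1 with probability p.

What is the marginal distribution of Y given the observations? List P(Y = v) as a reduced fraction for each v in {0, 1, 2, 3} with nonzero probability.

Enumerate traces; 48 have nonzero weight after conditioning:
  (Z=1, Y=0, W=0, U=0, X=3) weight 1/468
  (Z=1, Y=0, W=0, U=1, X=3) weight 1/312
  (Z=1, Y=0, W=0, U=2, X=3) weight 1/234
  (Z=1, Y=0, W=0, U=3, X=3) weight 1/234
  (Z=1, Y=0, W=1, U=0, X=3) weight 1/468
  (Z=1, Y=0, W=1, U=1, X=3) weight 1/312
  (Z=1, Y=0, W=1, U=2, X=3) weight 1/234
  (Z=1, Y=0, W=1, U=3, X=3) weight 1/234
  (Z=1, Y=1, W=0, U=0, X=2) weight 1/936
  … 39 more
Group by Y:
  weight(Y=0) = 7/108
  weight(Y=1) = 7/216
Total weight = 7/108 + 7/216 = 7/72
P(Y=0 | obs) = 7/108 / 7/72 = 2/3
P(Y=1 | obs) = 7/216 / 7/72 = 1/3

P(Y=0) = 2/3, P(Y=1) = 1/3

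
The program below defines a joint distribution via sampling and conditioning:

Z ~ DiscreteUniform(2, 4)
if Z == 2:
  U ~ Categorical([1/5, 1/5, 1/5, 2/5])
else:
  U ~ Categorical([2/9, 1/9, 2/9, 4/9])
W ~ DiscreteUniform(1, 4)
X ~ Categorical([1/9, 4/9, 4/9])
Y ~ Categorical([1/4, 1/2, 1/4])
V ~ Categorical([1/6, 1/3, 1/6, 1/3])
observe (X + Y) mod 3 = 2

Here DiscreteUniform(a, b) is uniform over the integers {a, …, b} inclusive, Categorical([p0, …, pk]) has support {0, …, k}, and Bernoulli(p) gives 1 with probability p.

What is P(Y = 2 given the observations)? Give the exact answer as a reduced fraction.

Enumerate traces; 576 have nonzero weight after conditioning:
  (Z=2, U=0, W=1, X=0, Y=2, V=0) weight 1/12960
  (Z=2, U=0, W=1, X=0, Y=2, V=1) weight 1/6480
  (Z=2, U=0, W=1, X=0, Y=2, V=2) weight 1/12960
  (Z=2, U=0, W=1, X=0, Y=2, V=3) weight 1/6480
  (Z=2, U=0, W=1, X=1, Y=1, V=0) weight 1/1620
  (Z=2, U=0, W=1, X=1, Y=1, V=1) weight 1/810
  (Z=2, U=0, W=1, X=1, Y=1, V=2) weight 1/1620
  (Z=2, U=0, W=1, X=1, Y=1, V=3) weight 1/810
  (Z=2, U=0, W=1, X=2, Y=0, V=0) weight 1/3240
  … 567 more
Group by Y:
  weight(Y=0) = 1/9
  weight(Y=1) = 2/9
  weight(Y=2) = 1/36
Total weight = 1/9 + 2/9 + 1/36 = 13/36
P(Y=0 | obs) = 1/9 / 13/36 = 4/13
P(Y=1 | obs) = 2/9 / 13/36 = 8/13
P(Y=2 | obs) = 1/36 / 13/36 = 1/13

P(Y = 2 | obs) = 1/13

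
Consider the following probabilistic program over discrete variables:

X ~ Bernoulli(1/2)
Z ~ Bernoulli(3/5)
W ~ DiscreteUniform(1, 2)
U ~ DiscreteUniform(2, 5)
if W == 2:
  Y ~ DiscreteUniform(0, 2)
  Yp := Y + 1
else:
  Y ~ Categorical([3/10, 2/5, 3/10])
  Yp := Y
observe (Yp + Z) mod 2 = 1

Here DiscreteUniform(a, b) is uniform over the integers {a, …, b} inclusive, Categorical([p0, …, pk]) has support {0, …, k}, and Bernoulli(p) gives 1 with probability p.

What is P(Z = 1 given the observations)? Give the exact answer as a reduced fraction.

P(Z = 1 | obs) = 21/37

Enumerate traces; 48 have nonzero weight after conditioning:
  (X=0, Z=0, W=1, U=2, Y=1) weight 1/100
  (X=0, Z=0, W=1, U=3, Y=1) weight 1/100
  (X=0, Z=0, W=1, U=4, Y=1) weight 1/100
  (X=0, Z=0, W=1, U=5, Y=1) weight 1/100
  (X=0, Z=0, W=2, U=2, Y=0) weight 1/120
  (X=0, Z=0, W=2, U=2, Y=2) weight 1/120
  (X=0, Z=0, W=2, U=3, Y=0) weight 1/120
  (X=0, Z=0, W=2, U=3, Y=2) weight 1/120
  (X=0, Z=1, W=1, U=2, Y=0) weight 9/800
  … 39 more
Group by Z:
  weight(Z=0) = 16/75
  weight(Z=1) = 7/25
Total weight = 16/75 + 7/25 = 37/75
P(Z=0 | obs) = 16/75 / 37/75 = 16/37
P(Z=1 | obs) = 7/25 / 37/75 = 21/37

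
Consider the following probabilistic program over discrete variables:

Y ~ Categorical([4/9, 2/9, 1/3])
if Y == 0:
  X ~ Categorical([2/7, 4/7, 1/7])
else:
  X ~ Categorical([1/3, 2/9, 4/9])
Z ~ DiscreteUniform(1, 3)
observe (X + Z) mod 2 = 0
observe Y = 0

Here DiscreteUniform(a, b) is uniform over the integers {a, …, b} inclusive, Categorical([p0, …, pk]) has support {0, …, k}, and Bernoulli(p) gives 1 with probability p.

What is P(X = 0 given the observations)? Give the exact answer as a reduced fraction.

Enumerate traces; 4 have nonzero weight after conditioning:
  (Y=0, X=0, Z=2) weight 8/189
  (Y=0, X=1, Z=1) weight 16/189
  (Y=0, X=1, Z=3) weight 16/189
  (Y=0, X=2, Z=2) weight 4/189
Group by X:
  weight(X=0) = 8/189
  weight(X=1) = 32/189
  weight(X=2) = 4/189
Total weight = 8/189 + 32/189 + 4/189 = 44/189
P(X=0 | obs) = 8/189 / 44/189 = 2/11
P(X=1 | obs) = 32/189 / 44/189 = 8/11
P(X=2 | obs) = 4/189 / 44/189 = 1/11

P(X = 0 | obs) = 2/11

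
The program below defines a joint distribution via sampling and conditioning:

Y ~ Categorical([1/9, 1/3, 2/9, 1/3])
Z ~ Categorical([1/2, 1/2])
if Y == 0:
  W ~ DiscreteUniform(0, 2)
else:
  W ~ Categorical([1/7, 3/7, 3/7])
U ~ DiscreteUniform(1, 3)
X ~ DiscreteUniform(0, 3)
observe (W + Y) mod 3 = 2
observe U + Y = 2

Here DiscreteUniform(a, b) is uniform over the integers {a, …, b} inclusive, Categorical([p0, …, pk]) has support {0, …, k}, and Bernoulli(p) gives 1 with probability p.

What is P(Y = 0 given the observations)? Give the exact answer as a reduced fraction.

P(Y = 0 | obs) = 7/34

Enumerate traces; 16 have nonzero weight after conditioning:
  (Y=0, Z=0, W=2, U=2, X=0) weight 1/648
  (Y=0, Z=0, W=2, U=2, X=1) weight 1/648
  (Y=0, Z=0, W=2, U=2, X=2) weight 1/648
  (Y=0, Z=0, W=2, U=2, X=3) weight 1/648
  (Y=0, Z=1, W=2, U=2, X=0) weight 1/648
  (Y=0, Z=1, W=2, U=2, X=1) weight 1/648
  (Y=0, Z=1, W=2, U=2, X=2) weight 1/648
  (Y=0, Z=1, W=2, U=2, X=3) weight 1/648
  (Y=1, Z=0, W=1, U=1, X=0) weight 1/168
  … 7 more
Group by Y:
  weight(Y=0) = 1/81
  weight(Y=1) = 1/21
Total weight = 1/81 + 1/21 = 34/567
P(Y=0 | obs) = 1/81 / 34/567 = 7/34
P(Y=1 | obs) = 1/21 / 34/567 = 27/34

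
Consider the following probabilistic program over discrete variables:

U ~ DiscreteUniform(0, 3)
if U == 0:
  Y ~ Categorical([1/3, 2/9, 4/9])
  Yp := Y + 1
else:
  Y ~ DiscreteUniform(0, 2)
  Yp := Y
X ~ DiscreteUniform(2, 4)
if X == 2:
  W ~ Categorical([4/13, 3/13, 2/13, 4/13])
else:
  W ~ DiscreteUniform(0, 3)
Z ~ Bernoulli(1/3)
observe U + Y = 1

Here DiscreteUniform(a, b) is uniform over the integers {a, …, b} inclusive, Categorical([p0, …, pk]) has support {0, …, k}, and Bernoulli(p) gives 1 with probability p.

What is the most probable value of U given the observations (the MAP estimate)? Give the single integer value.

Enumerate traces; 48 have nonzero weight after conditioning:
  (U=0, Y=1, X=2, W=0, Z=0) weight 4/1053
  (U=0, Y=1, X=2, W=0, Z=1) weight 2/1053
  (U=0, Y=1, X=2, W=1, Z=0) weight 1/351
  (U=0, Y=1, X=2, W=1, Z=1) weight 1/702
  (U=0, Y=1, X=2, W=2, Z=0) weight 2/1053
  (U=0, Y=1, X=2, W=2, Z=1) weight 1/1053
  (U=0, Y=1, X=2, W=3, Z=0) weight 4/1053
  (U=0, Y=1, X=2, W=3, Z=1) weight 2/1053
  (U=1, Y=0, X=2, W=0, Z=0) weight 2/351
  … 39 more
Group by U:
  weight(U=0) = 1/18
  weight(U=1) = 1/12
Total weight = 1/18 + 1/12 = 5/36
P(U=0 | obs) = 1/18 / 5/36 = 2/5
P(U=1 | obs) = 1/12 / 5/36 = 3/5
argmax = 1

argmax_v P(U = v | obs) = 1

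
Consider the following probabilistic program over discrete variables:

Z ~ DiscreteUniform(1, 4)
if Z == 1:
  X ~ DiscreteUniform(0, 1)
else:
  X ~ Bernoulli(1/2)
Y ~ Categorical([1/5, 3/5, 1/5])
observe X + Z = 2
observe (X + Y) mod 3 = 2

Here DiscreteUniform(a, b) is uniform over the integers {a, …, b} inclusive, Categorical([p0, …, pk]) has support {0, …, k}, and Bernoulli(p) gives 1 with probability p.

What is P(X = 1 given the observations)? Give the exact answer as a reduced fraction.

P(X = 1 | obs) = 3/4

Enumerate traces; 2 have nonzero weight after conditioning:
  (Z=1, X=1, Y=1) weight 3/40
  (Z=2, X=0, Y=2) weight 1/40
Group by X:
  weight(X=0) = 1/40
  weight(X=1) = 3/40
Total weight = 1/40 + 3/40 = 1/10
P(X=0 | obs) = 1/40 / 1/10 = 1/4
P(X=1 | obs) = 3/40 / 1/10 = 3/4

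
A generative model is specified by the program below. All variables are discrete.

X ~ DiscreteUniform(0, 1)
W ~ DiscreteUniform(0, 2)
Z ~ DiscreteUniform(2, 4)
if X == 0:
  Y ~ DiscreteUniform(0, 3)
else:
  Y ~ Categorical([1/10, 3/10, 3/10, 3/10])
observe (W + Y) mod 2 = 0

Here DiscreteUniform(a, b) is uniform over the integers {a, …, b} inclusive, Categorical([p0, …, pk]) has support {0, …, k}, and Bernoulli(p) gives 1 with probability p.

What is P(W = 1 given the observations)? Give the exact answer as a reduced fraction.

P(W = 1 | obs) = 11/29

Enumerate traces; 36 have nonzero weight after conditioning:
  (X=0, W=0, Z=2, Y=0) weight 1/72
  (X=0, W=0, Z=2, Y=2) weight 1/72
  (X=0, W=0, Z=3, Y=0) weight 1/72
  (X=0, W=0, Z=3, Y=2) weight 1/72
  (X=0, W=0, Z=4, Y=0) weight 1/72
  (X=0, W=0, Z=4, Y=2) weight 1/72
  (X=0, W=1, Z=2, Y=1) weight 1/72
  (X=0, W=1, Z=2, Y=3) weight 1/72
  (X=0, W=2, Z=2, Y=0) weight 1/72
  … 27 more
Group by W:
  weight(W=0) = 3/20
  weight(W=1) = 11/60
  weight(W=2) = 3/20
Total weight = 3/20 + 11/60 + 3/20 = 29/60
P(W=0 | obs) = 3/20 / 29/60 = 9/29
P(W=1 | obs) = 11/60 / 29/60 = 11/29
P(W=2 | obs) = 3/20 / 29/60 = 9/29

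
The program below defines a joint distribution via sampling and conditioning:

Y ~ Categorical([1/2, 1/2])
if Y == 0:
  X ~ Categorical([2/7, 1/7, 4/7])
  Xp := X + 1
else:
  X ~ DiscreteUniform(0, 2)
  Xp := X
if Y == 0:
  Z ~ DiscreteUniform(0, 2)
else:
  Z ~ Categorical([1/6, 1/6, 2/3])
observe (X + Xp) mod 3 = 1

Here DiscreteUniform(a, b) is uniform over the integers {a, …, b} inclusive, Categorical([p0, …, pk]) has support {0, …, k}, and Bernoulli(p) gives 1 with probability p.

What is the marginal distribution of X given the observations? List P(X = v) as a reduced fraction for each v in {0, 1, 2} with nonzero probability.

Enumerate traces; 6 have nonzero weight after conditioning:
  (Y=0, X=0, Z=0) weight 1/21
  (Y=0, X=0, Z=1) weight 1/21
  (Y=0, X=0, Z=2) weight 1/21
  (Y=1, X=2, Z=0) weight 1/36
  (Y=1, X=2, Z=1) weight 1/36
  (Y=1, X=2, Z=2) weight 1/9
Group by X:
  weight(X=0) = 1/7
  weight(X=2) = 1/6
Total weight = 1/7 + 1/6 = 13/42
P(X=0 | obs) = 1/7 / 13/42 = 6/13
P(X=2 | obs) = 1/6 / 13/42 = 7/13

P(X=0) = 6/13, P(X=2) = 7/13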